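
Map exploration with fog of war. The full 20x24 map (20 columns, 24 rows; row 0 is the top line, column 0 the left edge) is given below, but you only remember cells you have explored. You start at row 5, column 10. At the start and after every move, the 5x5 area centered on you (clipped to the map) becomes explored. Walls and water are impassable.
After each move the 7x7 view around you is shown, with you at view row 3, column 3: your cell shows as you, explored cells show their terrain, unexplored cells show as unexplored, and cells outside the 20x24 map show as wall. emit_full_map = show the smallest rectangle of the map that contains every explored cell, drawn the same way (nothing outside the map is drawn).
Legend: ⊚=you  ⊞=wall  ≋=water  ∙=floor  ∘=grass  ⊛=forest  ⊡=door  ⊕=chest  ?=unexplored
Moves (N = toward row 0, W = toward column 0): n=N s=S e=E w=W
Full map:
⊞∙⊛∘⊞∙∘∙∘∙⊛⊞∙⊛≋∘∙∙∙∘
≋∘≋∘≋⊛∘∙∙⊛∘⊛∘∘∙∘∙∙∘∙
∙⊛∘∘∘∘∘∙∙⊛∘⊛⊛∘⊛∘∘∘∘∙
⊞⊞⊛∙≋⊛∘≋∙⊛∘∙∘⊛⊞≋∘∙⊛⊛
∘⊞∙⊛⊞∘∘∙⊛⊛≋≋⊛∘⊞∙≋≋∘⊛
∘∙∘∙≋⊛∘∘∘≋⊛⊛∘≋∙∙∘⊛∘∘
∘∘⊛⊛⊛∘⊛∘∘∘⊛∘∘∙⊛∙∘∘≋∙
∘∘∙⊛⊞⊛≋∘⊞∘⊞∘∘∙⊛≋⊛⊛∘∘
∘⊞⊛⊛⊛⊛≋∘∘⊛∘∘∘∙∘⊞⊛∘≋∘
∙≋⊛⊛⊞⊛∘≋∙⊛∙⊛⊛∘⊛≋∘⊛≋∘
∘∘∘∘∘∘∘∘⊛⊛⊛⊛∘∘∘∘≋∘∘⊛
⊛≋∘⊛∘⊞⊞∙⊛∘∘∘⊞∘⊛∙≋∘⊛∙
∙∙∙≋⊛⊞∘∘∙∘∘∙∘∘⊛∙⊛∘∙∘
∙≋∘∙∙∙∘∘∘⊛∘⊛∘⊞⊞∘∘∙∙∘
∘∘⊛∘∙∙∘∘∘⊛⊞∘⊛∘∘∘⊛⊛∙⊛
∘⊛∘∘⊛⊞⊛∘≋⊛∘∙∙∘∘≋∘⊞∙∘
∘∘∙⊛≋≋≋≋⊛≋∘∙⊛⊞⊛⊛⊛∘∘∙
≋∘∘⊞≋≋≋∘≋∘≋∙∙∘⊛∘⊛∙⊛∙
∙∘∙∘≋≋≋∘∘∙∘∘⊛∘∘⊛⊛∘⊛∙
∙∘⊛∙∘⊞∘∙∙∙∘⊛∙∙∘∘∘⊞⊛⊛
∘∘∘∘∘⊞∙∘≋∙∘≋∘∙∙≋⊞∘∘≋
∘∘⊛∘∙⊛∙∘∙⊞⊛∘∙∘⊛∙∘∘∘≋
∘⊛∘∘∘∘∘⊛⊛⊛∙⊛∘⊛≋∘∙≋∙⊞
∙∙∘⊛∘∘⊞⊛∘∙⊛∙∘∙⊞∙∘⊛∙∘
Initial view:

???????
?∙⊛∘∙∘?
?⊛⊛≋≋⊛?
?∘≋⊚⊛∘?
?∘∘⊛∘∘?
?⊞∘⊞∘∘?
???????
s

?∙⊛∘∙∘?
?⊛⊛≋≋⊛?
?∘≋⊛⊛∘?
?∘∘⊚∘∘?
?⊞∘⊞∘∘?
?∘⊛∘∘∘?
???????

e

∙⊛∘∙∘??
⊛⊛≋≋⊛∘?
∘≋⊛⊛∘≋?
∘∘⊛⊚∘∙?
⊞∘⊞∘∘∙?
∘⊛∘∘∘∙?
???????

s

⊛⊛≋≋⊛∘?
∘≋⊛⊛∘≋?
∘∘⊛∘∘∙?
⊞∘⊞⊚∘∙?
∘⊛∘∘∘∙?
?⊛∙⊛⊛∘?
???????

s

∘≋⊛⊛∘≋?
∘∘⊛∘∘∙?
⊞∘⊞∘∘∙?
∘⊛∘⊚∘∙?
?⊛∙⊛⊛∘?
?⊛⊛⊛∘∘?
???????

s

∘∘⊛∘∘∙?
⊞∘⊞∘∘∙?
∘⊛∘∘∘∙?
?⊛∙⊚⊛∘?
?⊛⊛⊛∘∘?
?∘∘∘⊞∘?
???????

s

⊞∘⊞∘∘∙?
∘⊛∘∘∘∙?
?⊛∙⊛⊛∘?
?⊛⊛⊚∘∘?
?∘∘∘⊞∘?
?∘∘∙∘∘?
???????

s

∘⊛∘∘∘∙?
?⊛∙⊛⊛∘?
?⊛⊛⊛∘∘?
?∘∘⊚⊞∘?
?∘∘∙∘∘?
?⊛∘⊛∘⊞?
???????

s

?⊛∙⊛⊛∘?
?⊛⊛⊛∘∘?
?∘∘∘⊞∘?
?∘∘⊚∘∘?
?⊛∘⊛∘⊞?
?⊛⊞∘⊛∘?
???????

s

?⊛⊛⊛∘∘?
?∘∘∘⊞∘?
?∘∘∙∘∘?
?⊛∘⊚∘⊞?
?⊛⊞∘⊛∘?
?⊛∘∙∙∘?
???????

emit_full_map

∙⊛∘∙∘?
⊛⊛≋≋⊛∘
∘≋⊛⊛∘≋
∘∘⊛∘∘∙
⊞∘⊞∘∘∙
∘⊛∘∘∘∙
?⊛∙⊛⊛∘
?⊛⊛⊛∘∘
?∘∘∘⊞∘
?∘∘∙∘∘
?⊛∘⊚∘⊞
?⊛⊞∘⊛∘
?⊛∘∙∙∘

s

?∘∘∘⊞∘?
?∘∘∙∘∘?
?⊛∘⊛∘⊞?
?⊛⊞⊚⊛∘?
?⊛∘∙∙∘?
?≋∘∙⊛⊞?
???????

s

?∘∘∙∘∘?
?⊛∘⊛∘⊞?
?⊛⊞∘⊛∘?
?⊛∘⊚∙∘?
?≋∘∙⊛⊞?
?∘≋∙∙∘?
???????

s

?⊛∘⊛∘⊞?
?⊛⊞∘⊛∘?
?⊛∘∙∙∘?
?≋∘⊚⊛⊞?
?∘≋∙∙∘?
?∙∘∘⊛∘?
???????

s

?⊛⊞∘⊛∘?
?⊛∘∙∙∘?
?≋∘∙⊛⊞?
?∘≋⊚∙∘?
?∙∘∘⊛∘?
?∙∘⊛∙∙?
???????

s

?⊛∘∙∙∘?
?≋∘∙⊛⊞?
?∘≋∙∙∘?
?∙∘⊚⊛∘?
?∙∘⊛∙∙?
?∙∘≋∘∙?
???????

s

?≋∘∙⊛⊞?
?∘≋∙∙∘?
?∙∘∘⊛∘?
?∙∘⊚∙∙?
?∙∘≋∘∙?
?⊞⊛∘∙∘?
???????

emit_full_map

∙⊛∘∙∘?
⊛⊛≋≋⊛∘
∘≋⊛⊛∘≋
∘∘⊛∘∘∙
⊞∘⊞∘∘∙
∘⊛∘∘∘∙
?⊛∙⊛⊛∘
?⊛⊛⊛∘∘
?∘∘∘⊞∘
?∘∘∙∘∘
?⊛∘⊛∘⊞
?⊛⊞∘⊛∘
?⊛∘∙∙∘
?≋∘∙⊛⊞
?∘≋∙∙∘
?∙∘∘⊛∘
?∙∘⊚∙∙
?∙∘≋∘∙
?⊞⊛∘∙∘

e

≋∘∙⊛⊞??
∘≋∙∙∘⊛?
∙∘∘⊛∘∘?
∙∘⊛⊚∙∘?
∙∘≋∘∙∙?
⊞⊛∘∙∘⊛?
???????

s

∘≋∙∙∘⊛?
∙∘∘⊛∘∘?
∙∘⊛∙∙∘?
∙∘≋⊚∙∙?
⊞⊛∘∙∘⊛?
?∙⊛∘⊛≋?
???????

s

∙∘∘⊛∘∘?
∙∘⊛∙∙∘?
∙∘≋∘∙∙?
⊞⊛∘⊚∘⊛?
?∙⊛∘⊛≋?
?⊛∙∘∙⊞?
⊞⊞⊞⊞⊞⊞⊞

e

∘∘⊛∘∘??
∘⊛∙∙∘∘?
∘≋∘∙∙≋?
⊛∘∙⊚⊛∙?
∙⊛∘⊛≋∘?
⊛∙∘∙⊞∙?
⊞⊞⊞⊞⊞⊞⊞

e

∘⊛∘∘???
⊛∙∙∘∘∘?
≋∘∙∙≋⊞?
∘∙∘⊚∙∘?
⊛∘⊛≋∘∙?
∙∘∙⊞∙∘?
⊞⊞⊞⊞⊞⊞⊞

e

⊛∘∘????
∙∙∘∘∘⊞?
∘∙∙≋⊞∘?
∙∘⊛⊚∘∘?
∘⊛≋∘∙≋?
∘∙⊞∙∘⊛?
⊞⊞⊞⊞⊞⊞⊞

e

∘∘?????
∙∘∘∘⊞⊛?
∙∙≋⊞∘∘?
∘⊛∙⊚∘∘?
⊛≋∘∙≋∙?
∙⊞∙∘⊛∙?
⊞⊞⊞⊞⊞⊞⊞

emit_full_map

∙⊛∘∙∘??????
⊛⊛≋≋⊛∘?????
∘≋⊛⊛∘≋?????
∘∘⊛∘∘∙?????
⊞∘⊞∘∘∙?????
∘⊛∘∘∘∙?????
?⊛∙⊛⊛∘?????
?⊛⊛⊛∘∘?????
?∘∘∘⊞∘?????
?∘∘∙∘∘?????
?⊛∘⊛∘⊞?????
?⊛⊞∘⊛∘?????
?⊛∘∙∙∘?????
?≋∘∙⊛⊞?????
?∘≋∙∙∘⊛????
?∙∘∘⊛∘∘????
?∙∘⊛∙∙∘∘∘⊞⊛
?∙∘≋∘∙∙≋⊞∘∘
?⊞⊛∘∙∘⊛∙⊚∘∘
??∙⊛∘⊛≋∘∙≋∙
??⊛∙∘∙⊞∙∘⊛∙

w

⊛∘∘????
∙∙∘∘∘⊞⊛
∘∙∙≋⊞∘∘
∙∘⊛⊚∘∘∘
∘⊛≋∘∙≋∙
∘∙⊞∙∘⊛∙
⊞⊞⊞⊞⊞⊞⊞

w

∘⊛∘∘???
⊛∙∙∘∘∘⊞
≋∘∙∙≋⊞∘
∘∙∘⊚∙∘∘
⊛∘⊛≋∘∙≋
∙∘∙⊞∙∘⊛
⊞⊞⊞⊞⊞⊞⊞

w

∘∘⊛∘∘??
∘⊛∙∙∘∘∘
∘≋∘∙∙≋⊞
⊛∘∙⊚⊛∙∘
∙⊛∘⊛≋∘∙
⊛∙∘∙⊞∙∘
⊞⊞⊞⊞⊞⊞⊞

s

∘⊛∙∙∘∘∘
∘≋∘∙∙≋⊞
⊛∘∙∘⊛∙∘
∙⊛∘⊚≋∘∙
⊛∙∘∙⊞∙∘
⊞⊞⊞⊞⊞⊞⊞
⊞⊞⊞⊞⊞⊞⊞

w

∙∘⊛∙∙∘∘
∙∘≋∘∙∙≋
⊞⊛∘∙∘⊛∙
?∙⊛⊚⊛≋∘
?⊛∙∘∙⊞∙
⊞⊞⊞⊞⊞⊞⊞
⊞⊞⊞⊞⊞⊞⊞

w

?∙∘⊛∙∙∘
?∙∘≋∘∙∙
?⊞⊛∘∙∘⊛
?⊛∙⊚∘⊛≋
?∙⊛∙∘∙⊞
⊞⊞⊞⊞⊞⊞⊞
⊞⊞⊞⊞⊞⊞⊞

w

??∙∘⊛∙∙
?≋∙∘≋∘∙
?∙⊞⊛∘∙∘
?⊛⊛⊚⊛∘⊛
?∘∙⊛∙∘∙
⊞⊞⊞⊞⊞⊞⊞
⊞⊞⊞⊞⊞⊞⊞

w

???∙∘⊛∙
?∘≋∙∘≋∘
?∘∙⊞⊛∘∙
?⊛⊛⊚∙⊛∘
?⊛∘∙⊛∙∘
⊞⊞⊞⊞⊞⊞⊞
⊞⊞⊞⊞⊞⊞⊞

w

????∙∘⊛
?∙∘≋∙∘≋
?∙∘∙⊞⊛∘
?∘⊛⊚⊛∙⊛
?⊞⊛∘∙⊛∙
⊞⊞⊞⊞⊞⊞⊞
⊞⊞⊞⊞⊞⊞⊞

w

?????∙∘
?⊞∙∘≋∙∘
?⊛∙∘∙⊞⊛
?∘∘⊚⊛⊛∙
?∘⊞⊛∘∙⊛
⊞⊞⊞⊞⊞⊞⊞
⊞⊞⊞⊞⊞⊞⊞

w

??????∙
?∘⊞∙∘≋∙
?∙⊛∙∘∙⊞
?∘∘⊚⊛⊛⊛
?∘∘⊞⊛∘∙
⊞⊞⊞⊞⊞⊞⊞
⊞⊞⊞⊞⊞⊞⊞

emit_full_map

????∙⊛∘∙∘??????
????⊛⊛≋≋⊛∘?????
????∘≋⊛⊛∘≋?????
????∘∘⊛∘∘∙?????
????⊞∘⊞∘∘∙?????
????∘⊛∘∘∘∙?????
?????⊛∙⊛⊛∘?????
?????⊛⊛⊛∘∘?????
?????∘∘∘⊞∘?????
?????∘∘∙∘∘?????
?????⊛∘⊛∘⊞?????
?????⊛⊞∘⊛∘?????
?????⊛∘∙∙∘?????
?????≋∘∙⊛⊞?????
?????∘≋∙∙∘⊛????
?????∙∘∘⊛∘∘????
?????∙∘⊛∙∙∘∘∘⊞⊛
∘⊞∙∘≋∙∘≋∘∙∙≋⊞∘∘
∙⊛∙∘∙⊞⊛∘∙∘⊛∙∘∘∘
∘∘⊚⊛⊛⊛∙⊛∘⊛≋∘∙≋∙
∘∘⊞⊛∘∙⊛∙∘∙⊞∙∘⊛∙


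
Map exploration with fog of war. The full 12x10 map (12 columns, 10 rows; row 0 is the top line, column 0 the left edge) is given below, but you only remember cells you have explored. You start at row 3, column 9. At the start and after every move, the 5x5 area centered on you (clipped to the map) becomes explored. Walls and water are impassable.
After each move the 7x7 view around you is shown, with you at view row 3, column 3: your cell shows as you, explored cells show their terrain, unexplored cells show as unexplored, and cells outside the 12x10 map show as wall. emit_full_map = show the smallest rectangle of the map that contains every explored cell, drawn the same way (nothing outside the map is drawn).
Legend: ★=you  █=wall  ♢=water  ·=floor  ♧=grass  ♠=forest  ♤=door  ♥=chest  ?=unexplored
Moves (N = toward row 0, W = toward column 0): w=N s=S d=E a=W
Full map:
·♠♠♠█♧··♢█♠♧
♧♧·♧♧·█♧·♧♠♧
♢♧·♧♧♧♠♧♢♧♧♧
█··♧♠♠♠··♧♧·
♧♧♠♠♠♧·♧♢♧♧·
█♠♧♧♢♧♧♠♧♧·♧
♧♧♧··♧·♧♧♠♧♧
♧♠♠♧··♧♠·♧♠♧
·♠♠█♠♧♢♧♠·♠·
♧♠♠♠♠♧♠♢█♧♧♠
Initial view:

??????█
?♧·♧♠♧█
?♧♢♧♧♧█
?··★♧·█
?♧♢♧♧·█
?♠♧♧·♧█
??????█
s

?♧·♧♠♧█
?♧♢♧♧♧█
?··♧♧·█
?♧♢★♧·█
?♠♧♧·♧█
?♧♧♠♧♧█
??????█

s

?♧♢♧♧♧█
?··♧♧·█
?♧♢♧♧·█
?♠♧★·♧█
?♧♧♠♧♧█
?♠·♧♠♧█
??????█

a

??♧♢♧♧♧
?♠··♧♧·
?·♧♢♧♧·
?♧♠★♧·♧
?·♧♧♠♧♧
?♧♠·♧♠♧
???????

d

?♧♢♧♧♧█
♠··♧♧·█
·♧♢♧♧·█
♧♠♧★·♧█
·♧♧♠♧♧█
♧♠·♧♠♧█
??????█

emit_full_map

?♧·♧♠♧
?♧♢♧♧♧
♠··♧♧·
·♧♢♧♧·
♧♠♧★·♧
·♧♧♠♧♧
♧♠·♧♠♧

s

♠··♧♧·█
·♧♢♧♧·█
♧♠♧♧·♧█
·♧♧★♧♧█
♧♠·♧♠♧█
?♧♠·♠·█
??????█

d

··♧♧·██
♧♢♧♧·██
♠♧♧·♧██
♧♧♠★♧██
♠·♧♠♧██
♧♠·♠·██
?????██

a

♠··♧♧·█
·♧♢♧♧·█
♧♠♧♧·♧█
·♧♧★♧♧█
♧♠·♧♠♧█
?♧♠·♠·█
??????█

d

··♧♧·██
♧♢♧♧·██
♠♧♧·♧██
♧♧♠★♧██
♠·♧♠♧██
♧♠·♠·██
?????██

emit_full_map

?♧·♧♠♧
?♧♢♧♧♧
♠··♧♧·
·♧♢♧♧·
♧♠♧♧·♧
·♧♧♠★♧
♧♠·♧♠♧
?♧♠·♠·


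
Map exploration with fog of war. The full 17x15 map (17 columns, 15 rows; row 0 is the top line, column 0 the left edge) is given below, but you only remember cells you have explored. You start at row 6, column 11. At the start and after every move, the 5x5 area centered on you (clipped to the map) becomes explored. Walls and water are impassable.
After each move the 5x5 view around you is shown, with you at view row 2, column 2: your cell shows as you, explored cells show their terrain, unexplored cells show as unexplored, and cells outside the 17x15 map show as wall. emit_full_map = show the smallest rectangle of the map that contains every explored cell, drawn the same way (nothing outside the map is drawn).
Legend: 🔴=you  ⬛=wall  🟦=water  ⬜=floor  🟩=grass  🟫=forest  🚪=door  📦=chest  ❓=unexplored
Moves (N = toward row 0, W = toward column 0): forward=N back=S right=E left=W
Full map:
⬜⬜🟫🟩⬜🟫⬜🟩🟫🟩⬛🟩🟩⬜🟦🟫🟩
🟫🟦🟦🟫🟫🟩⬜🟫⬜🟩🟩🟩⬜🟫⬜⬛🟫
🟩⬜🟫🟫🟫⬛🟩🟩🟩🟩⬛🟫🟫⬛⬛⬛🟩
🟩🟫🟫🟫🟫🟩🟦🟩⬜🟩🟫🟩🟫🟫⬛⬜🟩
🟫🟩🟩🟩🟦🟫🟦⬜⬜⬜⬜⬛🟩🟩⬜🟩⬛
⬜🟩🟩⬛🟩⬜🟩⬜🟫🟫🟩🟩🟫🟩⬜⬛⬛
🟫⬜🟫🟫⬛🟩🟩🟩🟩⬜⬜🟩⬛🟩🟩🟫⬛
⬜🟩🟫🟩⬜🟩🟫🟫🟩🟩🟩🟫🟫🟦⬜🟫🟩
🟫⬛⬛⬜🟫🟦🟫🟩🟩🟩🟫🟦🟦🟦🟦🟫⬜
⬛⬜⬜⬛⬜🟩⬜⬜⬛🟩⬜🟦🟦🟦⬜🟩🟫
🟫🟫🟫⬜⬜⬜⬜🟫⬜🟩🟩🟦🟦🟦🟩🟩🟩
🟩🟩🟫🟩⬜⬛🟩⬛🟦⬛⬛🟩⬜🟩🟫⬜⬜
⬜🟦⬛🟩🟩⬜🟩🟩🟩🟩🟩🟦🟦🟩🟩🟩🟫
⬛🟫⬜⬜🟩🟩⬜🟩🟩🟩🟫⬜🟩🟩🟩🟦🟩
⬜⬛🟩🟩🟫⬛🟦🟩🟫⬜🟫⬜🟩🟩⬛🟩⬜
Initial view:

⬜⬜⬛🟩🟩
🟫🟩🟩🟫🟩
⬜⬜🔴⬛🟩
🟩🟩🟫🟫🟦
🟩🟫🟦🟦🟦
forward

🟩🟫🟩🟫🟫
⬜⬜⬛🟩🟩
🟫🟩🔴🟫🟩
⬜⬜🟩⬛🟩
🟩🟩🟫🟫🟦

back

⬜⬜⬛🟩🟩
🟫🟩🟩🟫🟩
⬜⬜🔴⬛🟩
🟩🟩🟫🟫🟦
🟩🟫🟦🟦🟦

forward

🟩🟫🟩🟫🟫
⬜⬜⬛🟩🟩
🟫🟩🔴🟫🟩
⬜⬜🟩⬛🟩
🟩🟩🟫🟫🟦

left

⬜🟩🟫🟩🟫
⬜⬜⬜⬛🟩
🟫🟫🔴🟩🟫
🟩⬜⬜🟩⬛
🟩🟩🟩🟫🟫

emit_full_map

⬜🟩🟫🟩🟫🟫
⬜⬜⬜⬛🟩🟩
🟫🟫🔴🟩🟫🟩
🟩⬜⬜🟩⬛🟩
🟩🟩🟩🟫🟫🟦
❓🟩🟫🟦🟦🟦

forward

🟩🟩⬛🟫🟫
⬜🟩🟫🟩🟫
⬜⬜🔴⬛🟩
🟫🟫🟩🟩🟫
🟩⬜⬜🟩⬛

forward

⬜🟩🟩🟩⬜
🟩🟩⬛🟫🟫
⬜🟩🔴🟩🟫
⬜⬜⬜⬛🟩
🟫🟫🟩🟩🟫

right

🟩🟩🟩⬜🟫
🟩⬛🟫🟫⬛
🟩🟫🔴🟫🟫
⬜⬜⬛🟩🟩
🟫🟩🟩🟫🟩

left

⬜🟩🟩🟩⬜
🟩🟩⬛🟫🟫
⬜🟩🔴🟩🟫
⬜⬜⬜⬛🟩
🟫🟫🟩🟩🟫

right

🟩🟩🟩⬜🟫
🟩⬛🟫🟫⬛
🟩🟫🔴🟫🟫
⬜⬜⬛🟩🟩
🟫🟩🟩🟫🟩

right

🟩🟩⬜🟫⬜
⬛🟫🟫⬛⬛
🟫🟩🔴🟫⬛
⬜⬛🟩🟩⬜
🟩🟩🟫🟩⬜

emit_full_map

⬜🟩🟩🟩⬜🟫⬜
🟩🟩⬛🟫🟫⬛⬛
⬜🟩🟫🟩🔴🟫⬛
⬜⬜⬜⬛🟩🟩⬜
🟫🟫🟩🟩🟫🟩⬜
🟩⬜⬜🟩⬛🟩❓
🟩🟩🟩🟫🟫🟦❓
❓🟩🟫🟦🟦🟦❓


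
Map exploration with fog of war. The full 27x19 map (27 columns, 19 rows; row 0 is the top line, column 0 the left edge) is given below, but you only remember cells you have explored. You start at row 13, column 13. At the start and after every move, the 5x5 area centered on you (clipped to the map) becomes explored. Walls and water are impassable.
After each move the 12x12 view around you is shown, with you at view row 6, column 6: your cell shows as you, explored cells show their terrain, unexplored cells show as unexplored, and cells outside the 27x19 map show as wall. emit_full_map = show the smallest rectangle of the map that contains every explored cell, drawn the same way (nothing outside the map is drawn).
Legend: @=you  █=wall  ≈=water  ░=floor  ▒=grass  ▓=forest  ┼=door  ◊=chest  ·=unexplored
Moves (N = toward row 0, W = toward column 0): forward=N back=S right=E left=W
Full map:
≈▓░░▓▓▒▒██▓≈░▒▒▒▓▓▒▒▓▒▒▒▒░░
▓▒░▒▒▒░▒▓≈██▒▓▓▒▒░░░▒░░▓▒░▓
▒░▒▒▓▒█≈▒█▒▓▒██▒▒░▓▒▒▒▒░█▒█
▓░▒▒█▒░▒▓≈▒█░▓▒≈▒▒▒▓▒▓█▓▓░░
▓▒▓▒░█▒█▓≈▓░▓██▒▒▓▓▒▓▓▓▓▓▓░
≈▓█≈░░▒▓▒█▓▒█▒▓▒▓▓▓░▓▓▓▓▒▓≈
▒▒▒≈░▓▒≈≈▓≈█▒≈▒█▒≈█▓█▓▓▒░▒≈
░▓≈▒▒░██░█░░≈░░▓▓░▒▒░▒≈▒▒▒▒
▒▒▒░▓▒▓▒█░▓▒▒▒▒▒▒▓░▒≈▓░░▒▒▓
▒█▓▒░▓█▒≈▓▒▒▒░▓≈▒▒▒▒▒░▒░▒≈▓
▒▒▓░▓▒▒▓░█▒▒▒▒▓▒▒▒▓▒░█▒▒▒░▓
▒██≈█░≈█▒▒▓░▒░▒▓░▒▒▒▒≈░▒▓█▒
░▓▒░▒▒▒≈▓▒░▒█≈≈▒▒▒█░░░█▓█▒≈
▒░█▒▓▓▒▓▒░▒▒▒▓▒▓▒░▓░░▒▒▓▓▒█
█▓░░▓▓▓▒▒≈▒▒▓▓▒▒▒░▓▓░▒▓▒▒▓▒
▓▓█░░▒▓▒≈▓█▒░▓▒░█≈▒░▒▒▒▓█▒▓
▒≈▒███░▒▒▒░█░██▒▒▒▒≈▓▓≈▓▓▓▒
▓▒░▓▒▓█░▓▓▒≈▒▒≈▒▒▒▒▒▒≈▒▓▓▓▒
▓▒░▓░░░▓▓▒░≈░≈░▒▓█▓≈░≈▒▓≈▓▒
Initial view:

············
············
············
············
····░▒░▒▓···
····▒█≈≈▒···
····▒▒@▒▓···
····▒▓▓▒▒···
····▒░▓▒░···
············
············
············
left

············
············
············
············
····▓░▒░▒▓··
····░▒█≈≈▒··
····▒▒@▓▒▓··
····▒▒▓▓▒▒··
····█▒░▓▒░··
············
············
············

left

············
············
············
············
····▒▓░▒░▒▓·
····▒░▒█≈≈▒·
····░▒@▒▓▒▓·
····≈▒▒▓▓▒▒·
····▓█▒░▓▒░·
············
············
············

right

············
············
············
············
···▒▓░▒░▒▓··
···▒░▒█≈≈▒··
···░▒▒@▓▒▓··
···≈▒▒▓▓▒▒··
···▓█▒░▓▒░··
············
············
············

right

············
············
············
············
··▒▓░▒░▒▓···
··▒░▒█≈≈▒···
··░▒▒▒@▒▓···
··≈▒▒▓▓▒▒···
··▓█▒░▓▒░···
············
············
············

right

············
············
············
············
·▒▓░▒░▒▓░···
·▒░▒█≈≈▒▒···
·░▒▒▒▓@▓▒···
·≈▒▒▓▓▒▒▒···
·▓█▒░▓▒░█···
············
············
············

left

············
············
············
············
··▒▓░▒░▒▓░··
··▒░▒█≈≈▒▒··
··░▒▒▒@▒▓▒··
··≈▒▒▓▓▒▒▒··
··▓█▒░▓▒░█··
············
············
············

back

············
············
············
··▒▓░▒░▒▓░··
··▒░▒█≈≈▒▒··
··░▒▒▒▓▒▓▒··
··≈▒▒▓@▒▒▒··
··▓█▒░▓▒░█··
····█░██▒···
············
············
████████████

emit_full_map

▒▓░▒░▒▓░
▒░▒█≈≈▒▒
░▒▒▒▓▒▓▒
≈▒▒▓@▒▒▒
▓█▒░▓▒░█
··█░██▒·

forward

············
············
············
············
··▒▓░▒░▒▓░··
··▒░▒█≈≈▒▒··
··░▒▒▒@▒▓▒··
··≈▒▒▓▓▒▒▒··
··▓█▒░▓▒░█··
····█░██▒···
············
············

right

············
············
············
············
·▒▓░▒░▒▓░···
·▒░▒█≈≈▒▒···
·░▒▒▒▓@▓▒···
·≈▒▒▓▓▒▒▒···
·▓█▒░▓▒░█···
···█░██▒····
············
············

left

············
············
············
············
··▒▓░▒░▒▓░··
··▒░▒█≈≈▒▒··
··░▒▒▒@▒▓▒··
··≈▒▒▓▓▒▒▒··
··▓█▒░▓▒░█··
····█░██▒···
············
············

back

············
············
············
··▒▓░▒░▒▓░··
··▒░▒█≈≈▒▒··
··░▒▒▒▓▒▓▒··
··≈▒▒▓@▒▒▒··
··▓█▒░▓▒░█··
····█░██▒···
············
············
████████████

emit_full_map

▒▓░▒░▒▓░
▒░▒█≈≈▒▒
░▒▒▒▓▒▓▒
≈▒▒▓@▒▒▒
▓█▒░▓▒░█
··█░██▒·


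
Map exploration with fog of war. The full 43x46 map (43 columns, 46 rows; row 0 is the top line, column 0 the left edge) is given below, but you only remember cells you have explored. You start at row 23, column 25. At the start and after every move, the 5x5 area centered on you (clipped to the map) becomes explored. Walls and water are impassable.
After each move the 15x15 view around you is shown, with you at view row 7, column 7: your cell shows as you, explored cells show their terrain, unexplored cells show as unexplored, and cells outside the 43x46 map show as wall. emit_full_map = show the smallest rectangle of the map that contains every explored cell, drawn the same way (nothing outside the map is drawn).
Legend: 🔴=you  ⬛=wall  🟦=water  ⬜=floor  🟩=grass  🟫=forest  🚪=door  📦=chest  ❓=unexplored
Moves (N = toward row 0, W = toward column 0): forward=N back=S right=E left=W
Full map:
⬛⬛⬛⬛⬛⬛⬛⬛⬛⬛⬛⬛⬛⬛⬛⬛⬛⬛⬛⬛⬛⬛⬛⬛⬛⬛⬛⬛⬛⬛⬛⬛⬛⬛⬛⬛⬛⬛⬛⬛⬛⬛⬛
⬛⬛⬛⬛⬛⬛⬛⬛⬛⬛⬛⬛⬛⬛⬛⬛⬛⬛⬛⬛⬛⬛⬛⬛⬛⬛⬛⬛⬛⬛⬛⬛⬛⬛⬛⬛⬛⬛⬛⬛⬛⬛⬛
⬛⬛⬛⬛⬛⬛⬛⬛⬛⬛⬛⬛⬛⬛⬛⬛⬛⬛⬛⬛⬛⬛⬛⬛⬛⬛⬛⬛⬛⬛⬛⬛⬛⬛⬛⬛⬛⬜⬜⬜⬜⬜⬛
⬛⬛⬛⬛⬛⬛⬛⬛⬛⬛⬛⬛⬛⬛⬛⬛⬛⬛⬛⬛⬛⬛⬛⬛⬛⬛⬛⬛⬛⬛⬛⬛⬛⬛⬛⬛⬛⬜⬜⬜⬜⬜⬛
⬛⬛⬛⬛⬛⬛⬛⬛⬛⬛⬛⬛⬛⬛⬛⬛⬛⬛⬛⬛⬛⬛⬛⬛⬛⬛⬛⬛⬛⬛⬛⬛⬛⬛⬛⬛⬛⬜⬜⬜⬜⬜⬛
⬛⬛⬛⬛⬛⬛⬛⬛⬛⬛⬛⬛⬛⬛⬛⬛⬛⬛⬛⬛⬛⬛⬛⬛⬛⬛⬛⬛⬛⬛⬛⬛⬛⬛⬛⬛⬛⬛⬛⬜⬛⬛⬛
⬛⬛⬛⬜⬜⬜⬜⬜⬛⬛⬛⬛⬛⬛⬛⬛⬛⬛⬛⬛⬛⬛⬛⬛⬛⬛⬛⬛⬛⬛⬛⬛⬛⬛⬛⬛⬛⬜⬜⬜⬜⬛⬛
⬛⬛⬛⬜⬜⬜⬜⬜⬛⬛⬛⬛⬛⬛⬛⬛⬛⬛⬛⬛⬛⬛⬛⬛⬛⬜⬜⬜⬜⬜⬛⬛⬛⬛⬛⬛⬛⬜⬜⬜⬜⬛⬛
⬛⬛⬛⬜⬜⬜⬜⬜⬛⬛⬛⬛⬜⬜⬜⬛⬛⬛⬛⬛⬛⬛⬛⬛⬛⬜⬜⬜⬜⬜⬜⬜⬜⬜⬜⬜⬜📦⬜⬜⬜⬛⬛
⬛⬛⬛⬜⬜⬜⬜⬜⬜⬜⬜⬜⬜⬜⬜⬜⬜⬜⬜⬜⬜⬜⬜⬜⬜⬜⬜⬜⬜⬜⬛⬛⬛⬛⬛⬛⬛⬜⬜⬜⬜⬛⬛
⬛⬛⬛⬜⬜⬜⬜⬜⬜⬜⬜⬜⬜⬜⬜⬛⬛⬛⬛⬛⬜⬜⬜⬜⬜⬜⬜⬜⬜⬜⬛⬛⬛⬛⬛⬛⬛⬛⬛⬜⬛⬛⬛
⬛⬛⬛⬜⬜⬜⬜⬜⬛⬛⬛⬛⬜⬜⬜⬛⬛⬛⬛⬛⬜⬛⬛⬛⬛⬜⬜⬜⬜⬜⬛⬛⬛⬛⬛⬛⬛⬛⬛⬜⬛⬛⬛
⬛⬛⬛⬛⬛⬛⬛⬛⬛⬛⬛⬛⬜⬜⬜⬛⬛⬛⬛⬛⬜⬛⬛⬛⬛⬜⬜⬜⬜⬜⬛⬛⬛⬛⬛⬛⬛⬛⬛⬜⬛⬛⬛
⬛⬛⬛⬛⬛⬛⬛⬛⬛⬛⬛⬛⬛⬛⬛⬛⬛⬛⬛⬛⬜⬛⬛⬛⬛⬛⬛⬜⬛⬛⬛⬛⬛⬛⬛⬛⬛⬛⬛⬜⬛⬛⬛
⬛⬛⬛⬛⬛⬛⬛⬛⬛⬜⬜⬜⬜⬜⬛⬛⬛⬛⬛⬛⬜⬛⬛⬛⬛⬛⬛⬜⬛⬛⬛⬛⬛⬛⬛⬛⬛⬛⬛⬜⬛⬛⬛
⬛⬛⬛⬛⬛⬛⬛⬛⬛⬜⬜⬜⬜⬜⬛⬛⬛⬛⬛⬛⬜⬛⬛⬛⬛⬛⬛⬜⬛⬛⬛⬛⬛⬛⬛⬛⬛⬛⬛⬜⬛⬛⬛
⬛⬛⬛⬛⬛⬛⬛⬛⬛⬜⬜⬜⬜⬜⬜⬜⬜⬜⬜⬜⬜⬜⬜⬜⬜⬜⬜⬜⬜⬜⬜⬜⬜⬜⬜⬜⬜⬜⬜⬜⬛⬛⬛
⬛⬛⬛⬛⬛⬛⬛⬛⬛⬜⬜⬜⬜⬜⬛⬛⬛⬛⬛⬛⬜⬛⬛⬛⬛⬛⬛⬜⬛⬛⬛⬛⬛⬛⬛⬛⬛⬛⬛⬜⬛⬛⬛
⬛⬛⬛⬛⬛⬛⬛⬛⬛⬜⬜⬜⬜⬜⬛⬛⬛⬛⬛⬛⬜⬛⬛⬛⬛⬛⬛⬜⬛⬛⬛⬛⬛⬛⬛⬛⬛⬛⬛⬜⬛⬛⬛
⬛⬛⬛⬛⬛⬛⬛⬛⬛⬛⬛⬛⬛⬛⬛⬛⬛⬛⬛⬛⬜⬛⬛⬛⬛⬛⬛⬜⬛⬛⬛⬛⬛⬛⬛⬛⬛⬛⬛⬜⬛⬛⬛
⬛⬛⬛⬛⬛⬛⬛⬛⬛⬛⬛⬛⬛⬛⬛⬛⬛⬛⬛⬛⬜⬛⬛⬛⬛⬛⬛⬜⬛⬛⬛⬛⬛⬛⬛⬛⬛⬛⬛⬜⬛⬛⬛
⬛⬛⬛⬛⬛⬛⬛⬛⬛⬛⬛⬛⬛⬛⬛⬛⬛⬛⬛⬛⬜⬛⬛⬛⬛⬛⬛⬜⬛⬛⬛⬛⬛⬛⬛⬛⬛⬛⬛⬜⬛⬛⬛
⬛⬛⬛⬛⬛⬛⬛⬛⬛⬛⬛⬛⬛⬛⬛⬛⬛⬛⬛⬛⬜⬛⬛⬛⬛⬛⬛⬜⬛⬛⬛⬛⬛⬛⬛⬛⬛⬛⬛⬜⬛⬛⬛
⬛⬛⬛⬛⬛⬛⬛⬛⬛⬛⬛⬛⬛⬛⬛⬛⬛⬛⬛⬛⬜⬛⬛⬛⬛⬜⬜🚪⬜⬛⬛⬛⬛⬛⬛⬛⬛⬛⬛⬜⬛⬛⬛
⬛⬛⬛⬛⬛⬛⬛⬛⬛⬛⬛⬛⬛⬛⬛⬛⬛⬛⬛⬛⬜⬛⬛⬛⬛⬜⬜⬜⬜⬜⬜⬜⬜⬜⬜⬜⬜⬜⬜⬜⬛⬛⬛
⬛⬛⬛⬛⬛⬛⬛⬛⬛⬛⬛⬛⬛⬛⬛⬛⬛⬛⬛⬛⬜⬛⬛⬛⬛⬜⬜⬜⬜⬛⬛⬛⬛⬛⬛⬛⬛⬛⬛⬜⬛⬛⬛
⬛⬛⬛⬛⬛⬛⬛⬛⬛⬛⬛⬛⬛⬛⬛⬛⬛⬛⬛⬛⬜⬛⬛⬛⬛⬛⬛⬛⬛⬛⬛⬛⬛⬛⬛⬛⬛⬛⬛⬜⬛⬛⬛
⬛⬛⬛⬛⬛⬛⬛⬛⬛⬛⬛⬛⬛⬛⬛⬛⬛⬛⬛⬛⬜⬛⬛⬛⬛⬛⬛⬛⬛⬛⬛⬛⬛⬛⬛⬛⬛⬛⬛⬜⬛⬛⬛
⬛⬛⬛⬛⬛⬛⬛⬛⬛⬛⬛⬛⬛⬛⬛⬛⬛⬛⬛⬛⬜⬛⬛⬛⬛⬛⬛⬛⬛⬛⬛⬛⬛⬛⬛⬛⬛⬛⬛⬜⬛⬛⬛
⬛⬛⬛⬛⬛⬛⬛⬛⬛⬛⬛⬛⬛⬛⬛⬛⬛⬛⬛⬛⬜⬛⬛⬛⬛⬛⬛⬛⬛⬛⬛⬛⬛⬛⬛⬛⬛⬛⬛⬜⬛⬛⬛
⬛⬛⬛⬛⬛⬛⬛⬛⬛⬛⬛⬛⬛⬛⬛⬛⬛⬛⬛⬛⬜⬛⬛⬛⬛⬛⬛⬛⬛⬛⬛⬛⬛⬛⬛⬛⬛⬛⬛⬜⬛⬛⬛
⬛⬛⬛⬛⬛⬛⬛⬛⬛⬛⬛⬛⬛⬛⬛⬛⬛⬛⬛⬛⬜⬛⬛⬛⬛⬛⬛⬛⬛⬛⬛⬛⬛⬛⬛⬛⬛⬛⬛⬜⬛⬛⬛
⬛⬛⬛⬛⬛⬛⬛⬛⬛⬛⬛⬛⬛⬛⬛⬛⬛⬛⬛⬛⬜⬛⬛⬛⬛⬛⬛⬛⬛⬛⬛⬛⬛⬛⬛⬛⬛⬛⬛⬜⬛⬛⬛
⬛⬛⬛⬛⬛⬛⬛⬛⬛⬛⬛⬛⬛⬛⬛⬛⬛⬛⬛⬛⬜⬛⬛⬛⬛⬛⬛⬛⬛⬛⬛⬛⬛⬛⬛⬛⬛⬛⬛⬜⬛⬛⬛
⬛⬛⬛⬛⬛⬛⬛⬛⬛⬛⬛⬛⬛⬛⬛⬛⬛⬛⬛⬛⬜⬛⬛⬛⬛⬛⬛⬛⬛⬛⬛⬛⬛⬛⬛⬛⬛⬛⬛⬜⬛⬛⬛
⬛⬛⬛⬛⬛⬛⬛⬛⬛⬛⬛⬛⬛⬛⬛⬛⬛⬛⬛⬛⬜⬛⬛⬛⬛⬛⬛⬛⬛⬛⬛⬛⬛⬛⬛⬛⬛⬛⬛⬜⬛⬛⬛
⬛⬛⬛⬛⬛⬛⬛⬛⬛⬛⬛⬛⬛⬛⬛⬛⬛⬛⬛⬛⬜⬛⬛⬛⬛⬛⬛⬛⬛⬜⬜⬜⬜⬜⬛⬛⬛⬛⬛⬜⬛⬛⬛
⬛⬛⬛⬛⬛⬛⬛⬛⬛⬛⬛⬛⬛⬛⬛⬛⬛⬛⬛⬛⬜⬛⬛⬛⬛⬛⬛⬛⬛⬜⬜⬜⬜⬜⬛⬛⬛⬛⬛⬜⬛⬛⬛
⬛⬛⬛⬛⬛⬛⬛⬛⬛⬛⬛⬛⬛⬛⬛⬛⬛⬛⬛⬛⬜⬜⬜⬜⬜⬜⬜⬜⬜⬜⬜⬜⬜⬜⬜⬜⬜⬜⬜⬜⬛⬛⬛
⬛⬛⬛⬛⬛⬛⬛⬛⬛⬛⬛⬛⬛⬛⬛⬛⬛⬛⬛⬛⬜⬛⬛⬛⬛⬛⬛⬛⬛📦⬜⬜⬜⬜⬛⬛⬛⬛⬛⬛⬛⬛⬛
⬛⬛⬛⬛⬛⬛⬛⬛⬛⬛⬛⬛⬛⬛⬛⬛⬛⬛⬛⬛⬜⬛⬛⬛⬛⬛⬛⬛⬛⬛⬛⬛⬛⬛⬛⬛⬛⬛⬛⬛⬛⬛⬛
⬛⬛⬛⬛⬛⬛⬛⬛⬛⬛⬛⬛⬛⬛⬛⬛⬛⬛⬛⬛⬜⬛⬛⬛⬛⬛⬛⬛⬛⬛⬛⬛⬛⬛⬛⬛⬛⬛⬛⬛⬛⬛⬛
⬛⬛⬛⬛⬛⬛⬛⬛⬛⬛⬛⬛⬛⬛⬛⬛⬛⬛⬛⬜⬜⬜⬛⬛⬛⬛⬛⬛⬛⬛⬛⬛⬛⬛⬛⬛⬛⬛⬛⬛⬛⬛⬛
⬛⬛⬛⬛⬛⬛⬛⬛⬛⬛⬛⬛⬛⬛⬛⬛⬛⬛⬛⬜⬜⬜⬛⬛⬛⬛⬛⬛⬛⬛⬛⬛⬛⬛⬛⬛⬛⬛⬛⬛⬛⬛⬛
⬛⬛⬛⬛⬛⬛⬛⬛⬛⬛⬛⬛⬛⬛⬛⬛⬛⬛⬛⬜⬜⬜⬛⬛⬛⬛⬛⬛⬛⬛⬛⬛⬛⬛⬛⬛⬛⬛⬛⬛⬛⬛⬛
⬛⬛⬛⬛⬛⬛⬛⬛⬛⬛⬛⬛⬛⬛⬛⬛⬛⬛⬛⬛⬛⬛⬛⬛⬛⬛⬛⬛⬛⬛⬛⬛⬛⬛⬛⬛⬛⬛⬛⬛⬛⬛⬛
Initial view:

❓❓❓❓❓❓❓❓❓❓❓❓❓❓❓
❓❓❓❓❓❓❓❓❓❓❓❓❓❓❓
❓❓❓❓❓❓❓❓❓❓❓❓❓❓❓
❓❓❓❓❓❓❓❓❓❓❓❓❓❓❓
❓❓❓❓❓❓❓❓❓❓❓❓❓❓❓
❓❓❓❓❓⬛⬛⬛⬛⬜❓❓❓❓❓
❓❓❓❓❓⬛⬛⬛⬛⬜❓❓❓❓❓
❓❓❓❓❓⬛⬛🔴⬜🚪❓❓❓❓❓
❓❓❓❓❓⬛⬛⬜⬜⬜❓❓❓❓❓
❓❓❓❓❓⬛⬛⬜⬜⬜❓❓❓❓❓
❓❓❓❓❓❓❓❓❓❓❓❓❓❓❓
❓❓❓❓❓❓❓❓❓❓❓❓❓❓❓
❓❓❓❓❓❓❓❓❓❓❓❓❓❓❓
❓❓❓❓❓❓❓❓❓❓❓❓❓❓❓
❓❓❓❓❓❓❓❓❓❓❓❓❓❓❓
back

❓❓❓❓❓❓❓❓❓❓❓❓❓❓❓
❓❓❓❓❓❓❓❓❓❓❓❓❓❓❓
❓❓❓❓❓❓❓❓❓❓❓❓❓❓❓
❓❓❓❓❓❓❓❓❓❓❓❓❓❓❓
❓❓❓❓❓⬛⬛⬛⬛⬜❓❓❓❓❓
❓❓❓❓❓⬛⬛⬛⬛⬜❓❓❓❓❓
❓❓❓❓❓⬛⬛⬜⬜🚪❓❓❓❓❓
❓❓❓❓❓⬛⬛🔴⬜⬜❓❓❓❓❓
❓❓❓❓❓⬛⬛⬜⬜⬜❓❓❓❓❓
❓❓❓❓❓⬛⬛⬛⬛⬛❓❓❓❓❓
❓❓❓❓❓❓❓❓❓❓❓❓❓❓❓
❓❓❓❓❓❓❓❓❓❓❓❓❓❓❓
❓❓❓❓❓❓❓❓❓❓❓❓❓❓❓
❓❓❓❓❓❓❓❓❓❓❓❓❓❓❓
❓❓❓❓❓❓❓❓❓❓❓❓❓❓❓

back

❓❓❓❓❓❓❓❓❓❓❓❓❓❓❓
❓❓❓❓❓❓❓❓❓❓❓❓❓❓❓
❓❓❓❓❓❓❓❓❓❓❓❓❓❓❓
❓❓❓❓❓⬛⬛⬛⬛⬜❓❓❓❓❓
❓❓❓❓❓⬛⬛⬛⬛⬜❓❓❓❓❓
❓❓❓❓❓⬛⬛⬜⬜🚪❓❓❓❓❓
❓❓❓❓❓⬛⬛⬜⬜⬜❓❓❓❓❓
❓❓❓❓❓⬛⬛🔴⬜⬜❓❓❓❓❓
❓❓❓❓❓⬛⬛⬛⬛⬛❓❓❓❓❓
❓❓❓❓❓⬛⬛⬛⬛⬛❓❓❓❓❓
❓❓❓❓❓❓❓❓❓❓❓❓❓❓❓
❓❓❓❓❓❓❓❓❓❓❓❓❓❓❓
❓❓❓❓❓❓❓❓❓❓❓❓❓❓❓
❓❓❓❓❓❓❓❓❓❓❓❓❓❓❓
❓❓❓❓❓❓❓❓❓❓❓❓❓❓❓

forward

❓❓❓❓❓❓❓❓❓❓❓❓❓❓❓
❓❓❓❓❓❓❓❓❓❓❓❓❓❓❓
❓❓❓❓❓❓❓❓❓❓❓❓❓❓❓
❓❓❓❓❓❓❓❓❓❓❓❓❓❓❓
❓❓❓❓❓⬛⬛⬛⬛⬜❓❓❓❓❓
❓❓❓❓❓⬛⬛⬛⬛⬜❓❓❓❓❓
❓❓❓❓❓⬛⬛⬜⬜🚪❓❓❓❓❓
❓❓❓❓❓⬛⬛🔴⬜⬜❓❓❓❓❓
❓❓❓❓❓⬛⬛⬜⬜⬜❓❓❓❓❓
❓❓❓❓❓⬛⬛⬛⬛⬛❓❓❓❓❓
❓❓❓❓❓⬛⬛⬛⬛⬛❓❓❓❓❓
❓❓❓❓❓❓❓❓❓❓❓❓❓❓❓
❓❓❓❓❓❓❓❓❓❓❓❓❓❓❓
❓❓❓❓❓❓❓❓❓❓❓❓❓❓❓
❓❓❓❓❓❓❓❓❓❓❓❓❓❓❓

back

❓❓❓❓❓❓❓❓❓❓❓❓❓❓❓
❓❓❓❓❓❓❓❓❓❓❓❓❓❓❓
❓❓❓❓❓❓❓❓❓❓❓❓❓❓❓
❓❓❓❓❓⬛⬛⬛⬛⬜❓❓❓❓❓
❓❓❓❓❓⬛⬛⬛⬛⬜❓❓❓❓❓
❓❓❓❓❓⬛⬛⬜⬜🚪❓❓❓❓❓
❓❓❓❓❓⬛⬛⬜⬜⬜❓❓❓❓❓
❓❓❓❓❓⬛⬛🔴⬜⬜❓❓❓❓❓
❓❓❓❓❓⬛⬛⬛⬛⬛❓❓❓❓❓
❓❓❓❓❓⬛⬛⬛⬛⬛❓❓❓❓❓
❓❓❓❓❓❓❓❓❓❓❓❓❓❓❓
❓❓❓❓❓❓❓❓❓❓❓❓❓❓❓
❓❓❓❓❓❓❓❓❓❓❓❓❓❓❓
❓❓❓❓❓❓❓❓❓❓❓❓❓❓❓
❓❓❓❓❓❓❓❓❓❓❓❓❓❓❓

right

❓❓❓❓❓❓❓❓❓❓❓❓❓❓❓
❓❓❓❓❓❓❓❓❓❓❓❓❓❓❓
❓❓❓❓❓❓❓❓❓❓❓❓❓❓❓
❓❓❓❓⬛⬛⬛⬛⬜❓❓❓❓❓❓
❓❓❓❓⬛⬛⬛⬛⬜❓❓❓❓❓❓
❓❓❓❓⬛⬛⬜⬜🚪⬜❓❓❓❓❓
❓❓❓❓⬛⬛⬜⬜⬜⬜❓❓❓❓❓
❓❓❓❓⬛⬛⬜🔴⬜⬜❓❓❓❓❓
❓❓❓❓⬛⬛⬛⬛⬛⬛❓❓❓❓❓
❓❓❓❓⬛⬛⬛⬛⬛⬛❓❓❓❓❓
❓❓❓❓❓❓❓❓❓❓❓❓❓❓❓
❓❓❓❓❓❓❓❓❓❓❓❓❓❓❓
❓❓❓❓❓❓❓❓❓❓❓❓❓❓❓
❓❓❓❓❓❓❓❓❓❓❓❓❓❓❓
❓❓❓❓❓❓❓❓❓❓❓❓❓❓❓

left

❓❓❓❓❓❓❓❓❓❓❓❓❓❓❓
❓❓❓❓❓❓❓❓❓❓❓❓❓❓❓
❓❓❓❓❓❓❓❓❓❓❓❓❓❓❓
❓❓❓❓❓⬛⬛⬛⬛⬜❓❓❓❓❓
❓❓❓❓❓⬛⬛⬛⬛⬜❓❓❓❓❓
❓❓❓❓❓⬛⬛⬜⬜🚪⬜❓❓❓❓
❓❓❓❓❓⬛⬛⬜⬜⬜⬜❓❓❓❓
❓❓❓❓❓⬛⬛🔴⬜⬜⬜❓❓❓❓
❓❓❓❓❓⬛⬛⬛⬛⬛⬛❓❓❓❓
❓❓❓❓❓⬛⬛⬛⬛⬛⬛❓❓❓❓
❓❓❓❓❓❓❓❓❓❓❓❓❓❓❓
❓❓❓❓❓❓❓❓❓❓❓❓❓❓❓
❓❓❓❓❓❓❓❓❓❓❓❓❓❓❓
❓❓❓❓❓❓❓❓❓❓❓❓❓❓❓
❓❓❓❓❓❓❓❓❓❓❓❓❓❓❓

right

❓❓❓❓❓❓❓❓❓❓❓❓❓❓❓
❓❓❓❓❓❓❓❓❓❓❓❓❓❓❓
❓❓❓❓❓❓❓❓❓❓❓❓❓❓❓
❓❓❓❓⬛⬛⬛⬛⬜❓❓❓❓❓❓
❓❓❓❓⬛⬛⬛⬛⬜❓❓❓❓❓❓
❓❓❓❓⬛⬛⬜⬜🚪⬜❓❓❓❓❓
❓❓❓❓⬛⬛⬜⬜⬜⬜❓❓❓❓❓
❓❓❓❓⬛⬛⬜🔴⬜⬜❓❓❓❓❓
❓❓❓❓⬛⬛⬛⬛⬛⬛❓❓❓❓❓
❓❓❓❓⬛⬛⬛⬛⬛⬛❓❓❓❓❓
❓❓❓❓❓❓❓❓❓❓❓❓❓❓❓
❓❓❓❓❓❓❓❓❓❓❓❓❓❓❓
❓❓❓❓❓❓❓❓❓❓❓❓❓❓❓
❓❓❓❓❓❓❓❓❓❓❓❓❓❓❓
❓❓❓❓❓❓❓❓❓❓❓❓❓❓❓

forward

❓❓❓❓❓❓❓❓❓❓❓❓❓❓❓
❓❓❓❓❓❓❓❓❓❓❓❓❓❓❓
❓❓❓❓❓❓❓❓❓❓❓❓❓❓❓
❓❓❓❓❓❓❓❓❓❓❓❓❓❓❓
❓❓❓❓⬛⬛⬛⬛⬜❓❓❓❓❓❓
❓❓❓❓⬛⬛⬛⬛⬜⬛❓❓❓❓❓
❓❓❓❓⬛⬛⬜⬜🚪⬜❓❓❓❓❓
❓❓❓❓⬛⬛⬜🔴⬜⬜❓❓❓❓❓
❓❓❓❓⬛⬛⬜⬜⬜⬜❓❓❓❓❓
❓❓❓❓⬛⬛⬛⬛⬛⬛❓❓❓❓❓
❓❓❓❓⬛⬛⬛⬛⬛⬛❓❓❓❓❓
❓❓❓❓❓❓❓❓❓❓❓❓❓❓❓
❓❓❓❓❓❓❓❓❓❓❓❓❓❓❓
❓❓❓❓❓❓❓❓❓❓❓❓❓❓❓
❓❓❓❓❓❓❓❓❓❓❓❓❓❓❓

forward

❓❓❓❓❓❓❓❓❓❓❓❓❓❓❓
❓❓❓❓❓❓❓❓❓❓❓❓❓❓❓
❓❓❓❓❓❓❓❓❓❓❓❓❓❓❓
❓❓❓❓❓❓❓❓❓❓❓❓❓❓❓
❓❓❓❓❓❓❓❓❓❓❓❓❓❓❓
❓❓❓❓⬛⬛⬛⬛⬜⬛❓❓❓❓❓
❓❓❓❓⬛⬛⬛⬛⬜⬛❓❓❓❓❓
❓❓❓❓⬛⬛⬜🔴🚪⬜❓❓❓❓❓
❓❓❓❓⬛⬛⬜⬜⬜⬜❓❓❓❓❓
❓❓❓❓⬛⬛⬜⬜⬜⬜❓❓❓❓❓
❓❓❓❓⬛⬛⬛⬛⬛⬛❓❓❓❓❓
❓❓❓❓⬛⬛⬛⬛⬛⬛❓❓❓❓❓
❓❓❓❓❓❓❓❓❓❓❓❓❓❓❓
❓❓❓❓❓❓❓❓❓❓❓❓❓❓❓
❓❓❓❓❓❓❓❓❓❓❓❓❓❓❓

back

❓❓❓❓❓❓❓❓❓❓❓❓❓❓❓
❓❓❓❓❓❓❓❓❓❓❓❓❓❓❓
❓❓❓❓❓❓❓❓❓❓❓❓❓❓❓
❓❓❓❓❓❓❓❓❓❓❓❓❓❓❓
❓❓❓❓⬛⬛⬛⬛⬜⬛❓❓❓❓❓
❓❓❓❓⬛⬛⬛⬛⬜⬛❓❓❓❓❓
❓❓❓❓⬛⬛⬜⬜🚪⬜❓❓❓❓❓
❓❓❓❓⬛⬛⬜🔴⬜⬜❓❓❓❓❓
❓❓❓❓⬛⬛⬜⬜⬜⬜❓❓❓❓❓
❓❓❓❓⬛⬛⬛⬛⬛⬛❓❓❓❓❓
❓❓❓❓⬛⬛⬛⬛⬛⬛❓❓❓❓❓
❓❓❓❓❓❓❓❓❓❓❓❓❓❓❓
❓❓❓❓❓❓❓❓❓❓❓❓❓❓❓
❓❓❓❓❓❓❓❓❓❓❓❓❓❓❓
❓❓❓❓❓❓❓❓❓❓❓❓❓❓❓

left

❓❓❓❓❓❓❓❓❓❓❓❓❓❓❓
❓❓❓❓❓❓❓❓❓❓❓❓❓❓❓
❓❓❓❓❓❓❓❓❓❓❓❓❓❓❓
❓❓❓❓❓❓❓❓❓❓❓❓❓❓❓
❓❓❓❓❓⬛⬛⬛⬛⬜⬛❓❓❓❓
❓❓❓❓❓⬛⬛⬛⬛⬜⬛❓❓❓❓
❓❓❓❓❓⬛⬛⬜⬜🚪⬜❓❓❓❓
❓❓❓❓❓⬛⬛🔴⬜⬜⬜❓❓❓❓
❓❓❓❓❓⬛⬛⬜⬜⬜⬜❓❓❓❓
❓❓❓❓❓⬛⬛⬛⬛⬛⬛❓❓❓❓
❓❓❓❓❓⬛⬛⬛⬛⬛⬛❓❓❓❓
❓❓❓❓❓❓❓❓❓❓❓❓❓❓❓
❓❓❓❓❓❓❓❓❓❓❓❓❓❓❓
❓❓❓❓❓❓❓❓❓❓❓❓❓❓❓
❓❓❓❓❓❓❓❓❓❓❓❓❓❓❓

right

❓❓❓❓❓❓❓❓❓❓❓❓❓❓❓
❓❓❓❓❓❓❓❓❓❓❓❓❓❓❓
❓❓❓❓❓❓❓❓❓❓❓❓❓❓❓
❓❓❓❓❓❓❓❓❓❓❓❓❓❓❓
❓❓❓❓⬛⬛⬛⬛⬜⬛❓❓❓❓❓
❓❓❓❓⬛⬛⬛⬛⬜⬛❓❓❓❓❓
❓❓❓❓⬛⬛⬜⬜🚪⬜❓❓❓❓❓
❓❓❓❓⬛⬛⬜🔴⬜⬜❓❓❓❓❓
❓❓❓❓⬛⬛⬜⬜⬜⬜❓❓❓❓❓
❓❓❓❓⬛⬛⬛⬛⬛⬛❓❓❓❓❓
❓❓❓❓⬛⬛⬛⬛⬛⬛❓❓❓❓❓
❓❓❓❓❓❓❓❓❓❓❓❓❓❓❓
❓❓❓❓❓❓❓❓❓❓❓❓❓❓❓
❓❓❓❓❓❓❓❓❓❓❓❓❓❓❓
❓❓❓❓❓❓❓❓❓❓❓❓❓❓❓

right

❓❓❓❓❓❓❓❓❓❓❓❓❓❓❓
❓❓❓❓❓❓❓❓❓❓❓❓❓❓❓
❓❓❓❓❓❓❓❓❓❓❓❓❓❓❓
❓❓❓❓❓❓❓❓❓❓❓❓❓❓❓
❓❓❓⬛⬛⬛⬛⬜⬛❓❓❓❓❓❓
❓❓❓⬛⬛⬛⬛⬜⬛⬛❓❓❓❓❓
❓❓❓⬛⬛⬜⬜🚪⬜⬛❓❓❓❓❓
❓❓❓⬛⬛⬜⬜🔴⬜⬜❓❓❓❓❓
❓❓❓⬛⬛⬜⬜⬜⬜⬛❓❓❓❓❓
❓❓❓⬛⬛⬛⬛⬛⬛⬛❓❓❓❓❓
❓❓❓⬛⬛⬛⬛⬛⬛❓❓❓❓❓❓
❓❓❓❓❓❓❓❓❓❓❓❓❓❓❓
❓❓❓❓❓❓❓❓❓❓❓❓❓❓❓
❓❓❓❓❓❓❓❓❓❓❓❓❓❓❓
❓❓❓❓❓❓❓❓❓❓❓❓❓❓❓

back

❓❓❓❓❓❓❓❓❓❓❓❓❓❓❓
❓❓❓❓❓❓❓❓❓❓❓❓❓❓❓
❓❓❓❓❓❓❓❓❓❓❓❓❓❓❓
❓❓❓⬛⬛⬛⬛⬜⬛❓❓❓❓❓❓
❓❓❓⬛⬛⬛⬛⬜⬛⬛❓❓❓❓❓
❓❓❓⬛⬛⬜⬜🚪⬜⬛❓❓❓❓❓
❓❓❓⬛⬛⬜⬜⬜⬜⬜❓❓❓❓❓
❓❓❓⬛⬛⬜⬜🔴⬜⬛❓❓❓❓❓
❓❓❓⬛⬛⬛⬛⬛⬛⬛❓❓❓❓❓
❓❓❓⬛⬛⬛⬛⬛⬛⬛❓❓❓❓❓
❓❓❓❓❓❓❓❓❓❓❓❓❓❓❓
❓❓❓❓❓❓❓❓❓❓❓❓❓❓❓
❓❓❓❓❓❓❓❓❓❓❓❓❓❓❓
❓❓❓❓❓❓❓❓❓❓❓❓❓❓❓
❓❓❓❓❓❓❓❓❓❓❓❓❓❓❓

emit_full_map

⬛⬛⬛⬛⬜⬛❓
⬛⬛⬛⬛⬜⬛⬛
⬛⬛⬜⬜🚪⬜⬛
⬛⬛⬜⬜⬜⬜⬜
⬛⬛⬜⬜🔴⬜⬛
⬛⬛⬛⬛⬛⬛⬛
⬛⬛⬛⬛⬛⬛⬛


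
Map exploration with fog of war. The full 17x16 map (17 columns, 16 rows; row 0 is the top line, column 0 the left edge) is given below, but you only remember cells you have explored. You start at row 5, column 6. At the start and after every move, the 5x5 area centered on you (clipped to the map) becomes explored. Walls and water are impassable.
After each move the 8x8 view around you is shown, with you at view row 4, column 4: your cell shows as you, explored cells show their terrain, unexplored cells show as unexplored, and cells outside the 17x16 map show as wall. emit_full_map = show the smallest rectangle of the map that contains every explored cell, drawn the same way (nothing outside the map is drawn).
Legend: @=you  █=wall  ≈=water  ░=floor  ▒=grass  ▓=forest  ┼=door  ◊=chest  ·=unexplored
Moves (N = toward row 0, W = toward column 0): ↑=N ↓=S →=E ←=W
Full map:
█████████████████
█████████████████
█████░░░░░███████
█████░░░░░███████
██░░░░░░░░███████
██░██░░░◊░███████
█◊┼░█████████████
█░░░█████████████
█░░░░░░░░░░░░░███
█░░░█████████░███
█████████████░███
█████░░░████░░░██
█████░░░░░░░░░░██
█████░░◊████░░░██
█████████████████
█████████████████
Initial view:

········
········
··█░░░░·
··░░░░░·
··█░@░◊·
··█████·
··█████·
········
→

········
········
·█░░░░░·
·░░░░░░·
·█░░@◊░·
·██████·
·██████·
········

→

········
········
█░░░░░█·
░░░░░░█·
█░░░@░█·
███████·
███████·
········

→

········
········
░░░░░██·
░░░░░██·
░░░◊@██·
███████·
███████·
········

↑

········
········
··░░░██·
░░░░░██·
░░░░@██·
░░░◊░██·
███████·
███████·

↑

████████
········
··█████·
··░░░██·
░░░░@██·
░░░░░██·
░░░◊░██·
███████·

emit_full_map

···█████
···░░░██
█░░░░@██
░░░░░░██
█░░░◊░██
████████
████████

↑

████████
████████
··█████·
··█████·
··░░@██·
░░░░░██·
░░░░░██·
░░░◊░██·

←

████████
████████
··██████
··██████
··░░@░██
█░░░░░██
░░░░░░██
█░░░◊░██

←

████████
████████
··██████
··██████
··░░@░░█
·█░░░░░█
·░░░░░░█
·█░░░◊░█

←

████████
████████
··██████
··██████
··█░@░░░
··█░░░░░
··░░░░░░
··█░░░◊░

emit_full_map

████████
████████
█░@░░░██
█░░░░░██
░░░░░░██
█░░░◊░██
████████
████████

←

████████
████████
··██████
··██████
··██@░░░
··██░░░░
··░░░░░░
···█░░░◊

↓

████████
··██████
··██████
··██░░░░
··██@░░░
··░░░░░░
··██░░░◊
···█████

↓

··██████
··██████
··██░░░░
··██░░░░
··░░@░░░
··██░░░◊
··░█████
···█████

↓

··██████
··██░░░░
··██░░░░
··░░░░░░
··██@░░◊
··░█████
··░█████
········

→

·███████
·██░░░░░
·██░░░░░
·░░░░░░░
·██░@░◊░
·░██████
·░██████
········

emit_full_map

█████████
█████████
██░░░░░██
██░░░░░██
░░░░░░░██
██░@░◊░██
░████████
░████████

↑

·███████
·███████
·██░░░░░
·██░░░░░
·░░░@░░░
·██░░░◊░
·░██████
·░██████

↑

████████
·███████
·███████
·██░░░░░
·██░@░░░
·░░░░░░░
·██░░░◊░
·░██████

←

████████
··██████
··██████
··██░░░░
··██@░░░
··░░░░░░
··██░░░◊
··░█████

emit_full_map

█████████
█████████
██░░░░░██
██@░░░░██
░░░░░░░██
██░░░◊░██
░████████
░████████
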